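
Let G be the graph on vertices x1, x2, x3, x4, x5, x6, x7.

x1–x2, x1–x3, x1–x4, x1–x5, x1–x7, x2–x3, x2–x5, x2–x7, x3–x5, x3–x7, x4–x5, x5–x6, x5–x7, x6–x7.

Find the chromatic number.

x1, x2, x3, x5, x7 are mutually adjacent (a clique of size 5), so at least 5 colors are needed.
5 colors suffice: x1=3, x2=5, x3=4, x4=2, x5=1, x6=3, x7=2. Every edge joins two different colors.

5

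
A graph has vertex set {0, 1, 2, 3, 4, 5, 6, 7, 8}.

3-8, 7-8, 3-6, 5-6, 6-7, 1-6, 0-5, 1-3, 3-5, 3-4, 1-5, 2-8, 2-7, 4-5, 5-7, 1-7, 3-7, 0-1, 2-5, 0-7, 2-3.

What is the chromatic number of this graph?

5

1, 3, 5, 6, 7 are mutually adjacent (a clique of size 5), so at least 5 colors are needed.
5 colors suffice: color a → {4, 7}; color b → {0, 3}; color c → {5, 8}; color d → {1, 2}; color e → {6}. No two adjacent vertices share a color.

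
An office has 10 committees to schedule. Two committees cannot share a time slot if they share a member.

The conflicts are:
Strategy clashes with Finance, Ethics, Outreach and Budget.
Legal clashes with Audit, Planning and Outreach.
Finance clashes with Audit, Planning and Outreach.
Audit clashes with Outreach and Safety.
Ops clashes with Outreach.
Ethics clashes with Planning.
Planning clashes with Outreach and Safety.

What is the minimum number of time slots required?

Finance, Planning, Outreach pairwise conflict, so at least 3 time slots are needed.
A valid assignment using 3 time slots: Strategy=2, Legal=3, Finance=3, Audit=2, Ops=2, Ethics=1, Planning=2, Outreach=1, Budget=1, Safety=1. Every pair that conflicts lands in different time slots.

3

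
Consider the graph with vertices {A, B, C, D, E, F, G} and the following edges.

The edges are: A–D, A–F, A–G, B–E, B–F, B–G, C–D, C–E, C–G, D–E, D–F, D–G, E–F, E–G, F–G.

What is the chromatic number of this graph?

4

A, D, F, G are pairwise adjacent (a clique of size 4), so at least 4 colors are needed.
4 colors suffice: A=3, B=2, C=4, D=2, E=3, F=4, G=1. Every edge joins two different colors.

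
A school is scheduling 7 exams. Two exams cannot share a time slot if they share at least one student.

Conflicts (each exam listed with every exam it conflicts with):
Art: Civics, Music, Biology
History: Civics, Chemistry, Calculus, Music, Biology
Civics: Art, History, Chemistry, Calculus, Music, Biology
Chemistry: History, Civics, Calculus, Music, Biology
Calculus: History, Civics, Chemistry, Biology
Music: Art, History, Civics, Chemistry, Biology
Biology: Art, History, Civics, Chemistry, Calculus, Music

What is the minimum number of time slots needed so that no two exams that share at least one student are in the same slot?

History, Civics, Chemistry, Music, Biology are mutually in conflict, so at least 5 time slots are needed.
5 time slots suffice: Art=3, History=3, Civics=1, Chemistry=5, Calculus=4, Music=4, Biology=2. No two conflicting exams share a time slot.

5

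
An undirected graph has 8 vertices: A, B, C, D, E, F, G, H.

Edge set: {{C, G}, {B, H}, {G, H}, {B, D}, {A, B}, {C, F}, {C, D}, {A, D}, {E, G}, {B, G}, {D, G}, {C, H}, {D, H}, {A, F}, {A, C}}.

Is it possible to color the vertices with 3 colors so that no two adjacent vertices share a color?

No

B, D, G, H form a clique, so at least 4 colors are needed.
So 3 colors are not enough.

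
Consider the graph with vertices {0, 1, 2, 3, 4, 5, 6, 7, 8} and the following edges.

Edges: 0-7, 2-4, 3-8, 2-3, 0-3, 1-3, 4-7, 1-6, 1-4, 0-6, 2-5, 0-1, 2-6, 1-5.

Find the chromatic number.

3

0, 1, 3 form a triangle, so at least 3 colors are needed.
3 colors suffice: color a → {1, 2, 7, 8}; color b → {0, 4, 5}; color c → {3, 6}. No two adjacent vertices share a color.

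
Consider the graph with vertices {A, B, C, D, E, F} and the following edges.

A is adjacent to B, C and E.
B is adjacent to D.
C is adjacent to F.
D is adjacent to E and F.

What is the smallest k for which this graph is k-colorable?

3

The cycle F-D-B-A-C-F has odd length 5, so it cannot be 2-colored; at least 3 colors are needed.
3 colors suffice: A=red, B=blue, C=green, D=red, E=blue, F=blue. No two adjacent vertices share a color.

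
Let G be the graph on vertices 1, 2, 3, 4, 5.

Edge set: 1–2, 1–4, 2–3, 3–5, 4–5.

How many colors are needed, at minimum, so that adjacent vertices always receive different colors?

3

The cycle 4-5-3-2-1-4 has odd length 5, so it cannot be 2-colored; at least 3 colors are needed.
3 colors suffice: color a → {1, 3}; color b → {2, 5}; color c → {4}. Every edge joins two different colors.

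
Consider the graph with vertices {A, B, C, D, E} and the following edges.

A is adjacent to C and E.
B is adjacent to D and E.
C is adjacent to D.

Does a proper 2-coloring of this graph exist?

No

The cycle A-C-D-B-E-A has odd length 5, so it cannot be 2-colored; at least 3 colors are needed.
So 2 colors are not enough.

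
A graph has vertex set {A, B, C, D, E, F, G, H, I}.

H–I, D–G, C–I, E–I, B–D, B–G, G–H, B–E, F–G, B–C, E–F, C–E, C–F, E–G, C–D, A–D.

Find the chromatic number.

C, E, I are mutually adjacent, so at least 3 colors are needed.
A valid assignment using 3 colors: A=1, B=3, C=1, D=2, E=2, F=3, G=1, H=2, I=3. Each edge has distinct colors on its endpoints.

3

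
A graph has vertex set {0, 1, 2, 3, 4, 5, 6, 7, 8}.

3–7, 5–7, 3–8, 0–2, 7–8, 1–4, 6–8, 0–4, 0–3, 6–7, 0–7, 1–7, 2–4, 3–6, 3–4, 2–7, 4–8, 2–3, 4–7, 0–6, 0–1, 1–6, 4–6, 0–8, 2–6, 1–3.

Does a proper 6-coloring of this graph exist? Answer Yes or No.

Yes

The chromatic number is 6. 0, 2, 3, 4, 6, 7 form a clique, so at least 6 colors are needed.
6 colors suffice: color a → {7}; color b → {3, 5}; color c → {6}; color d → {4}; color e → {0}; color f → {1, 2, 8}.
That is already a proper 6-coloring.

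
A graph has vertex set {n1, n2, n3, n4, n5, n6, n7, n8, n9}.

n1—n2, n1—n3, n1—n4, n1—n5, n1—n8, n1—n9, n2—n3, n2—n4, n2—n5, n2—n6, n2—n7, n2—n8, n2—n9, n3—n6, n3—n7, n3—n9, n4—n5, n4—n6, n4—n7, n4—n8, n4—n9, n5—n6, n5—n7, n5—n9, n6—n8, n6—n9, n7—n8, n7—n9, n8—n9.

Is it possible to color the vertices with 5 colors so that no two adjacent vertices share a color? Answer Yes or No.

Yes

The chromatic number is 5. n1, n2, n4, n5, n9 are mutually adjacent (a clique of size 5), so at least 5 colors are needed.
One proper 5-coloring: n1=yellow, n2=blue, n3=green, n4=green, n5=purple, n6=yellow, n7=yellow, n8=purple, n9=red.
That is already a proper 5-coloring.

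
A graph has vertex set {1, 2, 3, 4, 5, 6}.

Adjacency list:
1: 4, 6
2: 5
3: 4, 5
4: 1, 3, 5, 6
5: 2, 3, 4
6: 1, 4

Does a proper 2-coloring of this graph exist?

3, 4, 5 are mutually adjacent, so at least 3 colors are needed.
So 2 colors are not enough.

No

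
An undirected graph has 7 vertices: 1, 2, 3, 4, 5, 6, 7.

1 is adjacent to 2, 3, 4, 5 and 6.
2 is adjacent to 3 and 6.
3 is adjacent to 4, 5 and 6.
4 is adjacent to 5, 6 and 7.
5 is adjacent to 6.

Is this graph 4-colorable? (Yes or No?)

No

1, 3, 4, 5, 6 form a clique, so at least 5 colors are needed.
So 4 colors are not enough.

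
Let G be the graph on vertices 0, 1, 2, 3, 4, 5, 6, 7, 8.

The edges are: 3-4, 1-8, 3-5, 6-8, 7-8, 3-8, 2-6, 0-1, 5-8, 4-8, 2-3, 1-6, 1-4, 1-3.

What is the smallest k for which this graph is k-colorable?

1, 3, 4, 8 are mutually adjacent (a clique of size 4), so at least 4 colors are needed.
One proper 4-coloring: 0=a, 1=c, 2=a, 3=b, 4=d, 5=c, 6=b, 7=b, 8=a. Each edge has distinct colors on its endpoints.

4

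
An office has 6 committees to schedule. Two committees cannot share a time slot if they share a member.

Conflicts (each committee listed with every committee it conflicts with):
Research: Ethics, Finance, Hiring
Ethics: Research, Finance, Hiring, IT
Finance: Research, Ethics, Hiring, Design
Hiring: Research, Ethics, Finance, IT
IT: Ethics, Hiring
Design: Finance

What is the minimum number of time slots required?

Research, Ethics, Finance, Hiring pairwise conflict, so at least 4 time slots are needed.
4 time slots suffice: Research=4, Ethics=3, Finance=2, Hiring=1, IT=2, Design=1. No two conflicting committees share a time slot.

4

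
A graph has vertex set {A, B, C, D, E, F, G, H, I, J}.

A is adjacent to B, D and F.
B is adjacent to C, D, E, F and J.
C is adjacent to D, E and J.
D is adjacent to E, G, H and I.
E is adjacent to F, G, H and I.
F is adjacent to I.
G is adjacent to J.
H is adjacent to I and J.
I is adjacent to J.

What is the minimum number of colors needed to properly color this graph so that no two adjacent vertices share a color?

D, E, H, I are mutually adjacent (a clique of size 4), so at least 4 colors are needed.
4 colors suffice: color red → {D, F, J}; color blue → {A, E}; color green → {B, G, I}; color yellow → {C, H}. Every edge joins two different colors.

4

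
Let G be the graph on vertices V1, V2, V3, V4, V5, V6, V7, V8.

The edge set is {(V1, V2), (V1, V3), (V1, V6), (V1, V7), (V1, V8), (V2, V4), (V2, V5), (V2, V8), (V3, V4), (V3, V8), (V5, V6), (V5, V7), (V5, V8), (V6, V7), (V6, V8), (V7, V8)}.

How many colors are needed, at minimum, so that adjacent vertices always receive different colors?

V1, V6, V7, V8 are mutually adjacent (a clique of size 4), so at least 4 colors are needed.
4 colors suffice: color 1 → {V4, V8}; color 2 → {V1, V5}; color 3 → {V2, V3, V6}; color 4 → {V7}. Each edge has distinct colors on its endpoints.

4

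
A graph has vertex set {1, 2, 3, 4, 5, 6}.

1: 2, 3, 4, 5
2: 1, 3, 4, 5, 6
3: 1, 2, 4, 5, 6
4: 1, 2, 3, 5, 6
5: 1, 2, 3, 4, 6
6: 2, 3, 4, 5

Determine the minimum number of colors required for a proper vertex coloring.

2, 3, 4, 5, 6 form a clique, so at least 5 colors are needed.
A valid assignment using 5 colors: 1=purple, 2=red, 3=yellow, 4=blue, 5=green, 6=purple. Every edge joins two different colors.

5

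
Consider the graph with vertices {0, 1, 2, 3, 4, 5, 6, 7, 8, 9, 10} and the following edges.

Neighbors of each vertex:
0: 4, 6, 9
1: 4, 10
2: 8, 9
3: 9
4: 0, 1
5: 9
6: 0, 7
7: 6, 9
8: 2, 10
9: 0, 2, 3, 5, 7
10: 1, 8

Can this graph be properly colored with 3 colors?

Yes

The chromatic number is 3. The cycle 1-4-0-9-2-8-10-1 has odd length 7, so it cannot be 2-colored; at least 3 colors are needed.
A valid assignment using 3 colors: 0=b, 1=b, 2=b, 3=b, 4=a, 5=b, 6=a, 7=b, 8=a, 9=a, 10=c.
That is already a proper 3-coloring.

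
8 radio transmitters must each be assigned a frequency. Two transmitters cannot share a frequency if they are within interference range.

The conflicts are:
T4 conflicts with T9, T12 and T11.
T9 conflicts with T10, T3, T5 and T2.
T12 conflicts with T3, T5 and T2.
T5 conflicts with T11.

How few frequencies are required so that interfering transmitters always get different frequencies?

2

T12 and T5 conflict, so at least 2 frequencies are needed.
2 frequencies suffice: frequency 1 → {T9, T12, T11}; frequency 2 → {T4, T10, T3, T5, T2}. Every pair that conflicts lands in different frequencies.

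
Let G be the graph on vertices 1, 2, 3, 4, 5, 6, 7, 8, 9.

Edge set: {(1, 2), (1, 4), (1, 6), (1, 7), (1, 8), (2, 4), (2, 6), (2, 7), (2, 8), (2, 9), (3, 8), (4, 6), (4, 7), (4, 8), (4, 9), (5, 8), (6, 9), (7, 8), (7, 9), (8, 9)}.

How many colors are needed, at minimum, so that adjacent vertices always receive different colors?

5

2, 4, 7, 8, 9 are pairwise adjacent (a clique of size 5), so at least 5 colors are needed.
5 colors suffice: color red → {6, 8}; color blue → {3, 4, 5}; color green → {2}; color yellow → {1, 9}; color purple → {7}. Each edge has distinct colors on its endpoints.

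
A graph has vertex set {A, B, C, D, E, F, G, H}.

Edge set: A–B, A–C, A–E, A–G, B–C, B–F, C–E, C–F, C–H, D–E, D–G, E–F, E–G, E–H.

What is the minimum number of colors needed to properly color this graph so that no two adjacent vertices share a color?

A, E, G are mutually adjacent, so at least 3 colors are needed.
One proper 3-coloring: A=3, B=1, C=2, D=3, E=1, F=3, G=2, H=3. No two adjacent vertices share a color.

3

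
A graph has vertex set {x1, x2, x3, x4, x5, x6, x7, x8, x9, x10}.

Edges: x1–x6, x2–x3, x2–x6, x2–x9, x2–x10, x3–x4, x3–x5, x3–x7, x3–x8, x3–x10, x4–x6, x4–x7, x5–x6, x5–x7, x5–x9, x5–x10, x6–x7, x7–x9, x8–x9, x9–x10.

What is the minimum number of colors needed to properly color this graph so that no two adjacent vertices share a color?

x4, x6, x7 form a triangle, so at least 3 colors are needed.
A valid assignment using 3 colors: x1=2, x2=2, x3=1, x4=2, x5=2, x6=1, x7=3, x8=2, x9=1, x10=3. Every edge joins two different colors.

3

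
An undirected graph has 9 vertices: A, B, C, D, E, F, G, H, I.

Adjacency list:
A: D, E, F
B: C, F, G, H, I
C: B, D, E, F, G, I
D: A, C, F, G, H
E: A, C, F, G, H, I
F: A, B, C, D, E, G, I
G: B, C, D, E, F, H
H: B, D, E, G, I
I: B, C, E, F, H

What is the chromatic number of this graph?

B, C, F, I are mutually adjacent (a clique of size 4), so at least 4 colors are needed.
4 colors suffice: color red → {F, H}; color blue → {A, C}; color green → {G, I}; color yellow → {B, D, E}. Each edge has distinct colors on its endpoints.

4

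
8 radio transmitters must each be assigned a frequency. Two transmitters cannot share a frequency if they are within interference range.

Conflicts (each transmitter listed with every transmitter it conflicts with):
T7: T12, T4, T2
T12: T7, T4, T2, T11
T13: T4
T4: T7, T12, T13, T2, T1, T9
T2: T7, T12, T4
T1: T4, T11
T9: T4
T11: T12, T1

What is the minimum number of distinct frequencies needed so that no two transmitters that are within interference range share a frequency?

T7, T12, T4, T2 pairwise conflict, so at least 4 frequencies are needed.
4 frequencies suffice: frequency 1 → {T4, T11}; frequency 2 → {T12, T13, T1, T9}; frequency 3 → {T2}; frequency 4 → {T7}. Every pair that conflicts lands in different frequencies.

4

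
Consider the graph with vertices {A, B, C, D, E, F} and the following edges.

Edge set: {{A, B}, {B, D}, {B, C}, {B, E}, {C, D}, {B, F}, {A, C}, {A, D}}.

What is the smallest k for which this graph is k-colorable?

A, B, C, D are pairwise adjacent (a clique of size 4), so at least 4 colors are needed.
4 colors suffice: color 1 → {B}; color 2 → {C, E, F}; color 3 → {A}; color 4 → {D}. Each edge has distinct colors on its endpoints.

4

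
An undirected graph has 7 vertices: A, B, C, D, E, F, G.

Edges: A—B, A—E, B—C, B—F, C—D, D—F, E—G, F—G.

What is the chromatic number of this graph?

3

The cycle E-G-F-B-A-E has odd length 5, so it cannot be 2-colored; at least 3 colors are needed.
3 colors suffice: A=3, B=2, C=1, D=2, E=1, F=1, G=2. No two adjacent vertices share a color.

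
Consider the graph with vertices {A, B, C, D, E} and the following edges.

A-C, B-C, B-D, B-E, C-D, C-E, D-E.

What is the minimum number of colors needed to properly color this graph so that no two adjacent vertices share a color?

B, C, D, E are pairwise adjacent (a clique of size 4), so at least 4 colors are needed.
A valid assignment using 4 colors: A=2, B=3, C=1, D=4, E=2. Every edge joins two different colors.

4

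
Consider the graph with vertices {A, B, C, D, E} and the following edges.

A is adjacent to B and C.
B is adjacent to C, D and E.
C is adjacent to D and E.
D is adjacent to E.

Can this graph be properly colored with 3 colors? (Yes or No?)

No

B, C, D, E are mutually adjacent (a clique of size 4), so at least 4 colors are needed.
So 3 colors are not enough.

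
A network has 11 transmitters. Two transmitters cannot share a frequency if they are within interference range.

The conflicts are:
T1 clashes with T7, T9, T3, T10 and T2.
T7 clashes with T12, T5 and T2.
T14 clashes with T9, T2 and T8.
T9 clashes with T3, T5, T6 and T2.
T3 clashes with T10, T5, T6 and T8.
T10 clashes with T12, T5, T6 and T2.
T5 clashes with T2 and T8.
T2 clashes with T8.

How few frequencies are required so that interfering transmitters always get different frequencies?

T10, T5, T2 pairwise conflict, so at least 3 frequencies are needed.
3 frequencies suffice: frequency 1 → {T3, T12, T2}; frequency 2 → {T1, T14, T5, T6}; frequency 3 → {T7, T9, T10, T8}. Every pair that conflicts lands in different frequencies.

3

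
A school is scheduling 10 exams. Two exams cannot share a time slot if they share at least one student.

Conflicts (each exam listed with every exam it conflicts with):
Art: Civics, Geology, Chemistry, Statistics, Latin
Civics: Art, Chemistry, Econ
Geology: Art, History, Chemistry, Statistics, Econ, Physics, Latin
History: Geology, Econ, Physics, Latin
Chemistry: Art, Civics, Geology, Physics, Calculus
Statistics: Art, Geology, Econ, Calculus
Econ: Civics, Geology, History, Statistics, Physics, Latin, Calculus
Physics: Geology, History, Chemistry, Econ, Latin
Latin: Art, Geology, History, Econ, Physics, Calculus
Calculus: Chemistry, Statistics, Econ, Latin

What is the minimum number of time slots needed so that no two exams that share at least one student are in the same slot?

Geology, History, Econ, Physics, Latin pairwise conflict, so at least 5 time slots are needed.
5 time slots suffice: time slot 1 → {Chemistry, Econ}; time slot 2 → {Civics, Geology, Calculus}; time slot 3 → {Statistics, Latin}; time slot 4 → {Art, Physics}; time slot 5 → {History}. Every pair that conflicts lands in different time slots.

5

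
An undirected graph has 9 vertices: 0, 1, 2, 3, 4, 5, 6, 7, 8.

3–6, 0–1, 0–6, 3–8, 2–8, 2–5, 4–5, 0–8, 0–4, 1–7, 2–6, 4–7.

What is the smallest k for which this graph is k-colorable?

3

The cycle 2-5-4-0-8-2 has odd length 5, so it cannot be 2-colored; at least 3 colors are needed.
3 colors suffice: color red → {0, 2, 3, 7}; color blue → {1, 4, 6, 8}; color green → {5}. No two adjacent vertices share a color.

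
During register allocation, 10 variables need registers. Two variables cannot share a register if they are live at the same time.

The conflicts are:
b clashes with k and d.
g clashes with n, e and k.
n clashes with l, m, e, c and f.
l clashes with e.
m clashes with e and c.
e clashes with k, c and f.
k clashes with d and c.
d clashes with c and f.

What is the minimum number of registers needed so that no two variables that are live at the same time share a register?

4

n, m, e, c all conflict with each other, so at least 4 registers are needed.
4 registers suffice: register 1 → {e, d}; register 2 → {n, k}; register 3 → {b, g, l, c, f}; register 4 → {m}. Every pair that conflicts lands in different registers.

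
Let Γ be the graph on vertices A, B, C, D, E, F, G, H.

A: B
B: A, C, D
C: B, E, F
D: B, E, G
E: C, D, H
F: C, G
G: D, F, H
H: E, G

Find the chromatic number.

3

The cycle D-B-C-F-G-D has odd length 5, so it cannot be 2-colored; at least 3 colors are needed.
3 colors suffice: color red → {A, C, G}; color blue → {B, E, F}; color green → {D, H}. Each edge has distinct colors on its endpoints.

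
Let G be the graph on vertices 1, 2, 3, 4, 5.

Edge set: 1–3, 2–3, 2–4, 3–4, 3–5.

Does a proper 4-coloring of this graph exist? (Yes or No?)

Yes

The chromatic number is 3. 2, 3, 4 are mutually adjacent, so at least 3 colors are needed.
3 colors suffice: 1=b, 2=b, 3=a, 4=c, 5=b.
Since 4 ≥ 3, a proper 4-coloring certainly exists.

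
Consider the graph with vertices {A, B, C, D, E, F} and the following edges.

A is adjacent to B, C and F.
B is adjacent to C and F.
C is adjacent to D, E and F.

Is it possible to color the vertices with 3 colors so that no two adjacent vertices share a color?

A, B, C, F form a clique, so at least 4 colors are needed.
So 3 colors are not enough.

No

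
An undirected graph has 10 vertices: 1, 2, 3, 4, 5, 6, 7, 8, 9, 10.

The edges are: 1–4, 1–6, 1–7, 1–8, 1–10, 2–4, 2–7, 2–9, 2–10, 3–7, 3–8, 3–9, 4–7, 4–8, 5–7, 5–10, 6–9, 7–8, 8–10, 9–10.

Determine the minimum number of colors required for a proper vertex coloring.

1, 4, 7, 8 are mutually adjacent (a clique of size 4), so at least 4 colors are needed.
A valid assignment using 4 colors: 1=blue, 2=green, 3=yellow, 4=yellow, 5=blue, 6=red, 7=red, 8=green, 9=blue, 10=red. Each edge has distinct colors on its endpoints.

4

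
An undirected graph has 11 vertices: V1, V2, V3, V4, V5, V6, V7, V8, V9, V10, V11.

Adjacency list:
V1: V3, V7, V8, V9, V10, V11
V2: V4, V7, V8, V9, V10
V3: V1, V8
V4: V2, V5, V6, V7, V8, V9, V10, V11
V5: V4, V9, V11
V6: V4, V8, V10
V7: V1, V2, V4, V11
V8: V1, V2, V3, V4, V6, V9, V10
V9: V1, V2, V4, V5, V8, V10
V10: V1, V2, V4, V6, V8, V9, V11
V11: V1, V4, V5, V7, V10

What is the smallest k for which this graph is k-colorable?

V2, V4, V8, V9, V10 are mutually adjacent (a clique of size 5), so at least 5 colors are needed.
One proper 5-coloring: V1=1, V2=5, V3=2, V4=1, V5=2, V6=4, V7=2, V8=3, V9=4, V10=2, V11=3. No two adjacent vertices share a color.

5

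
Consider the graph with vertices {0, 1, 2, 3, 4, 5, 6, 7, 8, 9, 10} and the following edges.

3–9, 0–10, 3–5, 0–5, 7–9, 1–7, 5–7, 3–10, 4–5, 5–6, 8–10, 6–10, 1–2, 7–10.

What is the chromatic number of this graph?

5 and 6 are adjacent, so at least 2 colors are needed.
One proper 2-coloring: 0=blue, 1=red, 2=blue, 3=blue, 4=blue, 5=red, 6=blue, 7=blue, 8=blue, 9=red, 10=red. Each edge has distinct colors on its endpoints.

2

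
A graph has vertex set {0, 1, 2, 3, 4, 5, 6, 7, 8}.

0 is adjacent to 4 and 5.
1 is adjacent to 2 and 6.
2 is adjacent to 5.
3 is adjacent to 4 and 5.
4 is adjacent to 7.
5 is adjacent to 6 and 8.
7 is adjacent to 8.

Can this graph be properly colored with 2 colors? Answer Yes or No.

The cycle 4-3-5-8-7-4 has odd length 5, so it cannot be 2-colored; at least 3 colors are needed.
So 2 colors are not enough.

No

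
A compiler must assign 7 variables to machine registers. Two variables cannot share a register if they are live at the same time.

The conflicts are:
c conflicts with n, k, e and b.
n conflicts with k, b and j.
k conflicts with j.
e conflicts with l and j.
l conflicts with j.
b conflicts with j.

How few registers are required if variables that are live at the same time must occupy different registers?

n, k, j pairwise conflict, so at least 3 registers are needed.
3 registers suffice: c=1, n=2, k=3, e=2, l=3, b=3, j=1. Every pair that conflicts lands in different registers.

3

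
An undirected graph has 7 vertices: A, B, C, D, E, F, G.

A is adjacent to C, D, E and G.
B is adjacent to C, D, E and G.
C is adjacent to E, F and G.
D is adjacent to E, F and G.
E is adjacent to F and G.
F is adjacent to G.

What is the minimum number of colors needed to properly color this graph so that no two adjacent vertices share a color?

D, E, F, G form a clique, so at least 4 colors are needed.
4 colors suffice: A=yellow, B=yellow, C=green, D=green, E=red, F=yellow, G=blue. Every edge joins two different colors.

4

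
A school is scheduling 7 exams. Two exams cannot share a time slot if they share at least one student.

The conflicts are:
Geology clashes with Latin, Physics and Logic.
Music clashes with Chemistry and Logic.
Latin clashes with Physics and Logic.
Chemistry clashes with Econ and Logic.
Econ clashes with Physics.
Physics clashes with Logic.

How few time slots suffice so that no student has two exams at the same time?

4

Geology, Latin, Physics, Logic are mutually in conflict, so at least 4 time slots are needed.
4 time slots suffice: Geology=4, Music=3, Latin=3, Chemistry=2, Econ=1, Physics=2, Logic=1. No two conflicting exams share a time slot.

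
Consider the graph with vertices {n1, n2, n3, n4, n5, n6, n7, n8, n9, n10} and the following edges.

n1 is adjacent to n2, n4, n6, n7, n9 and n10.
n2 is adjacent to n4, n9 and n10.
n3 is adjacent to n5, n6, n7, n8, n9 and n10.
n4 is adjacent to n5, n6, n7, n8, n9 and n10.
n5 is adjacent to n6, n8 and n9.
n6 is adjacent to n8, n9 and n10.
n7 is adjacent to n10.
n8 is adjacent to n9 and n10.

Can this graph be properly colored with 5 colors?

Yes

The chromatic number is 5. n3, n5, n6, n8, n9 are mutually adjacent (a clique of size 5), so at least 5 colors are needed.
5 colors suffice: n1=4, n2=3, n3=1, n4=1, n5=5, n6=3, n7=3, n8=4, n9=2, n10=2.
That is already a proper 5-coloring.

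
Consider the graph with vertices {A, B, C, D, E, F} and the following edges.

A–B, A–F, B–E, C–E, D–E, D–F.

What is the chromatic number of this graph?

The cycle B-A-F-D-E-B has odd length 5, so it cannot be 2-colored; at least 3 colors are needed.
3 colors suffice: color 1 → {E, F}; color 2 → {A, C, D}; color 3 → {B}. Every edge joins two different colors.

3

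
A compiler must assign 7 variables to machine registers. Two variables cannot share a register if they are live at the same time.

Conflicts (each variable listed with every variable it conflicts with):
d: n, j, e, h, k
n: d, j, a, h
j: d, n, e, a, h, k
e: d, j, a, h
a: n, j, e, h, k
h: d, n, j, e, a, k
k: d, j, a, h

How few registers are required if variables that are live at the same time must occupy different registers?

d, j, e, h pairwise conflict, so at least 4 registers are needed.
A valid assignment using 4 registers: d=3, n=4, j=2, e=4, a=3, h=1, k=4. Every pair that conflicts lands in different registers.

4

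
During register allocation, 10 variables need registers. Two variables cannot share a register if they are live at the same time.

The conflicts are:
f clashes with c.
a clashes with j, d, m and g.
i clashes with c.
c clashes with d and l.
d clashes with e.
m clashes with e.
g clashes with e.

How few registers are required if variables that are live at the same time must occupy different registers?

a and d conflict, so at least 2 registers are needed.
2 registers suffice: register 1 → {a, c, e}; register 2 → {f, i, j, d, l, m, g}. Each listed conflict is separated.

2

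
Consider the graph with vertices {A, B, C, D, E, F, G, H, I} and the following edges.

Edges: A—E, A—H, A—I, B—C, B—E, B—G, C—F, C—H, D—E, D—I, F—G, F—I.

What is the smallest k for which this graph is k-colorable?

The cycle A-E-B-C-H-A has odd length 5, so it cannot be 2-colored; at least 3 colors are needed.
3 colors suffice: color red → {A, B, D, F}; color blue → {C, E, G, I}; color green → {H}. Each edge has distinct colors on its endpoints.

3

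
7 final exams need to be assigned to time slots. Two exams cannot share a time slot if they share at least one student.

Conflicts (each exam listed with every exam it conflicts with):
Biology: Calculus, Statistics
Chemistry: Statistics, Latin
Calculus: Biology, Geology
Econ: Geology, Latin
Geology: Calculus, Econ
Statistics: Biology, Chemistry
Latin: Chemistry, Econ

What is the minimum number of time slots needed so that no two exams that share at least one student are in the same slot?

3

The cycle Chemistry-Statistics-Biology-Calculus-Geology-Econ-Latin-Chemistry has odd length 7, so it cannot be 2-colored; at least 3 time slots are needed.
3 time slots suffice: time slot 1 → {Chemistry, Calculus, Econ}; time slot 2 → {Biology, Geology, Latin}; time slot 3 → {Statistics}. Each listed conflict is separated.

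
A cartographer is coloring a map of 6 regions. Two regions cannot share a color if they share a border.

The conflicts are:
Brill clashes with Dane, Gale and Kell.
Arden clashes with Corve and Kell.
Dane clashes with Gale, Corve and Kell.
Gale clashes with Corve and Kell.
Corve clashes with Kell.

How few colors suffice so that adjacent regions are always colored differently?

4

Dane, Gale, Corve, Kell pairwise conflict, so at least 4 colors are needed.
4 colors suffice: color 1 → {Kell}; color 2 → {Arden, Gale}; color 3 → {Brill, Corve}; color 4 → {Dane}. Each listed conflict is separated.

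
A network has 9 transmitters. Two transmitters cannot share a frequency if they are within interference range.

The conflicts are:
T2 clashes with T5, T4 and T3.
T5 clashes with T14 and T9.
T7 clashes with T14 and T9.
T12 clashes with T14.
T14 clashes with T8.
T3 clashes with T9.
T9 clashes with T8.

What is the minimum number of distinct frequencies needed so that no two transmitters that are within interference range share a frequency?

T12 and T14 conflict, so at least 2 frequencies are needed.
2 frequencies suffice: frequency 1 → {T2, T14, T9}; frequency 2 → {T5, T7, T12, T4, T3, T8}. Every pair that conflicts lands in different frequencies.

2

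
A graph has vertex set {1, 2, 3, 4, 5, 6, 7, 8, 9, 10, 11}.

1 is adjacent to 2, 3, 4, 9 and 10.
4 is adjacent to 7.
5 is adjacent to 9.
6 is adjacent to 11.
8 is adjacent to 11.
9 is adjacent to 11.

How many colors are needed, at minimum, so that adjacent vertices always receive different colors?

2

5 and 9 are adjacent, so at least 2 colors are needed.
2 colors suffice: color red → {1, 5, 7, 11}; color blue → {2, 3, 4, 6, 8, 9, 10}. Every edge joins two different colors.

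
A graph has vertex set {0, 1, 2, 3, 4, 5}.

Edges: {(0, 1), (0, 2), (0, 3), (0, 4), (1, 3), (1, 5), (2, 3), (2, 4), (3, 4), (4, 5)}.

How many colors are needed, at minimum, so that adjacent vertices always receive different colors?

4

0, 2, 3, 4 are pairwise adjacent (a clique of size 4), so at least 4 colors are needed.
4 colors suffice: color red → {1, 4}; color blue → {3, 5}; color green → {0}; color yellow → {2}. Each edge has distinct colors on its endpoints.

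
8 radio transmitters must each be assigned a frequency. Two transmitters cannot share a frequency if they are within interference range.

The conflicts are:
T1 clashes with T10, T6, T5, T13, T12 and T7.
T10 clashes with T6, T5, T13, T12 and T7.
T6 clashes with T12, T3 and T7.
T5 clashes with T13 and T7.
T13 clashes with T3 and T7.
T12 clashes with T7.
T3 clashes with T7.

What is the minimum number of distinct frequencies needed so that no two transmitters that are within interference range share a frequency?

T1, T10, T5, T13, T7 all conflict with each other, so at least 5 frequencies are needed.
5 frequencies suffice: T1=3, T10=2, T6=4, T5=5, T13=4, T12=5, T3=2, T7=1. Every pair that conflicts lands in different frequencies.

5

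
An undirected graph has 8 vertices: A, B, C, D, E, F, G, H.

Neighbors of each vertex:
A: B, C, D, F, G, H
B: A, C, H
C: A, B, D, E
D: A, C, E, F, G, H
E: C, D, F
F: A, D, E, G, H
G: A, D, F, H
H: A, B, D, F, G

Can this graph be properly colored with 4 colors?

A, D, F, G, H are pairwise adjacent (a clique of size 5), so at least 5 colors are needed.
So 4 colors are not enough.

No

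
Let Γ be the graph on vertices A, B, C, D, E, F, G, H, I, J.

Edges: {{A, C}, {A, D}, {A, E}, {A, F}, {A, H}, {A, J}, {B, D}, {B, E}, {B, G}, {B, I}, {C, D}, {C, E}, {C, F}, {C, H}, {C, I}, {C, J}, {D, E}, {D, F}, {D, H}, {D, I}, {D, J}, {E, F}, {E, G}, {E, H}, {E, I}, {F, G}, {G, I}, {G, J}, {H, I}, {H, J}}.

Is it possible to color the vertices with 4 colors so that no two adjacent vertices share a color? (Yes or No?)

No

C, D, E, H, I form a clique, so at least 5 colors are needed.
So 4 colors are not enough.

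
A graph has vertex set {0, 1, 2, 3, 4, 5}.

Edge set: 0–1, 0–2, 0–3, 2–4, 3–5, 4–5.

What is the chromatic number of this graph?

3

The cycle 2-4-5-3-0-2 has odd length 5, so it cannot be 2-colored; at least 3 colors are needed.
One proper 3-coloring: 0=red, 1=blue, 2=green, 3=blue, 4=blue, 5=red. Each edge has distinct colors on its endpoints.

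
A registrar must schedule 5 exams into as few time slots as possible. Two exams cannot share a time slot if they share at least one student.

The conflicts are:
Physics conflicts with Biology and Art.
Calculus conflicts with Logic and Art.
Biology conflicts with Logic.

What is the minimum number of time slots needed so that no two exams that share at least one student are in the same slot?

3

The cycle Art-Calculus-Logic-Biology-Physics-Art has odd length 5, so it cannot be 2-colored; at least 3 time slots are needed.
3 time slots suffice: time slot 1 → {Physics, Logic}; time slot 2 → {Calculus, Biology}; time slot 3 → {Art}. Each listed conflict is separated.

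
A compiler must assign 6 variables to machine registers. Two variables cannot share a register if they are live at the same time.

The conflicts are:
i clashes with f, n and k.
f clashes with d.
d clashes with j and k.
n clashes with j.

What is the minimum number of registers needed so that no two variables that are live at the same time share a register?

The cycle n-j-d-f-i-n has odd length 5, so it cannot be 2-colored; at least 3 registers are needed.
3 registers suffice: register 1 → {i, d}; register 2 → {f, j, k}; register 3 → {n}. Every pair that conflicts lands in different registers.

3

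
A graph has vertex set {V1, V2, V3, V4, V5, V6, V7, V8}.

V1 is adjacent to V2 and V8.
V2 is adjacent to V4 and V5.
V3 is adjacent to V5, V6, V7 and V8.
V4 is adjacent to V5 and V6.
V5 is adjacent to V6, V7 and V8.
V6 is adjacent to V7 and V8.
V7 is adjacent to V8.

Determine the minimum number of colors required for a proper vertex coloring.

5

V3, V5, V6, V7, V8 are mutually adjacent (a clique of size 5), so at least 5 colors are needed.
5 colors suffice: color 1 → {V1, V5}; color 2 → {V2, V6}; color 3 → {V4, V8}; color 4 → {V7}; color 5 → {V3}. No two adjacent vertices share a color.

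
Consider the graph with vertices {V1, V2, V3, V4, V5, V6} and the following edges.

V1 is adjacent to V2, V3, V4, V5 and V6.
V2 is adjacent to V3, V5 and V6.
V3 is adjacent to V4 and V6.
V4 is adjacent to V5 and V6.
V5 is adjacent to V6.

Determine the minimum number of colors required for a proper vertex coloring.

V1, V2, V3, V6 are pairwise adjacent (a clique of size 4), so at least 4 colors are needed.
One proper 4-coloring: V1=red, V2=yellow, V3=green, V4=yellow, V5=green, V6=blue. No two adjacent vertices share a color.

4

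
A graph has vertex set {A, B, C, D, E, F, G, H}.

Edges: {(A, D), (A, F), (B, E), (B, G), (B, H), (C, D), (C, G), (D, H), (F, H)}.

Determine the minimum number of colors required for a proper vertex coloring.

The cycle C-G-B-H-D-C has odd length 5, so it cannot be 2-colored; at least 3 colors are needed.
3 colors suffice: A=2, B=1, C=2, D=1, E=2, F=1, G=3, H=2. Each edge has distinct colors on its endpoints.

3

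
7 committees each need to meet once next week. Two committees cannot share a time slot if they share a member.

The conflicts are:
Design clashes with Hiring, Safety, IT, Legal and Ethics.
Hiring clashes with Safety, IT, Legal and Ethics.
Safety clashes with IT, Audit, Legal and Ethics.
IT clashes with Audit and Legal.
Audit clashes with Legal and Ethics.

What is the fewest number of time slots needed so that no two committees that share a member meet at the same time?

5

Design, Hiring, Safety, IT, Legal are mutually in conflict, so at least 5 time slots are needed.
A valid assignment using 5 time slots: Design=5, Hiring=2, Safety=1, IT=4, Audit=2, Legal=3, Ethics=3. No two conflicting committees share a time slot.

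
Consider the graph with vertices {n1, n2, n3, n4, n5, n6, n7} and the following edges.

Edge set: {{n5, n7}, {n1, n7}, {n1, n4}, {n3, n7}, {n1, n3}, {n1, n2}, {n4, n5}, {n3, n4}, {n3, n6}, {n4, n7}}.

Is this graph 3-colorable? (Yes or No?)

No

n1, n3, n4, n7 form a clique, so at least 4 colors are needed.
So 3 colors are not enough.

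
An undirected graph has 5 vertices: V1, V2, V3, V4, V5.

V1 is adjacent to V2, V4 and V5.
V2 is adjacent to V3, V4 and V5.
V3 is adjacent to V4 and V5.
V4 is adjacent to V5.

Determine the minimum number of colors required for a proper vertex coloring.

4

V1, V2, V4, V5 are mutually adjacent (a clique of size 4), so at least 4 colors are needed.
4 colors suffice: color 1 → {V2}; color 2 → {V5}; color 3 → {V4}; color 4 → {V1, V3}. Every edge joins two different colors.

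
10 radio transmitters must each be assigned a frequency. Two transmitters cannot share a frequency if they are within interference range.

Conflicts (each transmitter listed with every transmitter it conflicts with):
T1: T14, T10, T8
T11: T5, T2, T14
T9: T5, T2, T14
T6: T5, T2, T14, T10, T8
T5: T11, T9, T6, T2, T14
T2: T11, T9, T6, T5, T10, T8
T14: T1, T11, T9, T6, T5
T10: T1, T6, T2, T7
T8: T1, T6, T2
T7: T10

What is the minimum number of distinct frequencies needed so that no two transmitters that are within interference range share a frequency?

T6, T2, T8 all conflict with each other, so at least 3 frequencies are needed.
3 frequencies suffice: T1=3, T11=3, T9=3, T6=3, T5=2, T2=1, T14=1, T10=2, T8=2, T7=1. No two conflicting transmitters share a frequency.

3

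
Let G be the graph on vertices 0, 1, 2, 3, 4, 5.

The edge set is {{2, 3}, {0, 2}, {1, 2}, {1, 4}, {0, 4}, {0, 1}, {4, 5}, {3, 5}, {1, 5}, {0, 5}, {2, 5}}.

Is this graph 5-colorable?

The chromatic number is 4. 0, 1, 2, 5 form a clique, so at least 4 colors are needed.
One proper 4-coloring: 0=d, 1=c, 2=b, 3=c, 4=b, 5=a.
Since 5 ≥ 4, a proper 5-coloring certainly exists.

Yes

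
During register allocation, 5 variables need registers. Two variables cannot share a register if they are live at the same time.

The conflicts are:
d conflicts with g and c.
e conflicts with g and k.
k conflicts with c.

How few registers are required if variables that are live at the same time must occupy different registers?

The cycle c-d-g-e-k-c has odd length 5, so it cannot be 2-colored; at least 3 registers are needed.
3 registers suffice: register 1 → {g, c}; register 2 → {d, k}; register 3 → {e}. No two conflicting variables share a register.

3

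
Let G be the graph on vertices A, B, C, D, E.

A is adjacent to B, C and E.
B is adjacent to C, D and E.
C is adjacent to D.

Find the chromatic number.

A, B, C are mutually adjacent, so at least 3 colors are needed.
One proper 3-coloring: A=green, B=red, C=blue, D=green, E=blue. No two adjacent vertices share a color.

3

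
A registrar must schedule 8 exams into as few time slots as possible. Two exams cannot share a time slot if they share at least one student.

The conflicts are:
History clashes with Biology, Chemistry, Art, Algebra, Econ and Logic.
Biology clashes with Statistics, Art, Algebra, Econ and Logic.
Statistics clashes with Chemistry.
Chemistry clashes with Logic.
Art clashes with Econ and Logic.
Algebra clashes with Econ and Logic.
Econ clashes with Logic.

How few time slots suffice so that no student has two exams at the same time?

History, Biology, Art, Econ, Logic pairwise conflict, so at least 5 time slots are needed.
5 time slots suffice: time slot 1 → {Statistics, Logic}; time slot 2 → {Biology, Chemistry}; time slot 3 → {History}; time slot 4 → {Econ}; time slot 5 → {Art, Algebra}. No two conflicting exams share a time slot.

5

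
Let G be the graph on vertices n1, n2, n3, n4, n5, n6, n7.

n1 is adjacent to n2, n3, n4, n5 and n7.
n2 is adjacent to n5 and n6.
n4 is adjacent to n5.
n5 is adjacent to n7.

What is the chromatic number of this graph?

3

n1, n4, n5 are mutually adjacent, so at least 3 colors are needed.
A valid assignment using 3 colors: n1=red, n2=green, n3=blue, n4=green, n5=blue, n6=red, n7=green. Every edge joins two different colors.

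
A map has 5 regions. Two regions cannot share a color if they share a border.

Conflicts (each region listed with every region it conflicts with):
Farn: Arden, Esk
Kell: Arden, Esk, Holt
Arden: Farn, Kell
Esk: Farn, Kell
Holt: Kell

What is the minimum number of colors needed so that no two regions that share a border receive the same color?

2

Kell and Esk conflict, so at least 2 colors are needed.
2 colors suffice: color 1 → {Farn, Kell}; color 2 → {Arden, Esk, Holt}. Each listed conflict is separated.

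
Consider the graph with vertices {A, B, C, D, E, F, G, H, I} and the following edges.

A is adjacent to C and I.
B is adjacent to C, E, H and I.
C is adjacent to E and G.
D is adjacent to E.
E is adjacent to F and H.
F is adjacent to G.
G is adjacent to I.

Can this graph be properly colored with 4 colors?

The chromatic number is 3. B, E, H form a triangle, so at least 3 colors are needed.
3 colors suffice: color 1 → {A, E, G}; color 2 → {B, D, F}; color 3 → {C, H, I}.
Since 4 ≥ 3, a proper 4-coloring certainly exists.

Yes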